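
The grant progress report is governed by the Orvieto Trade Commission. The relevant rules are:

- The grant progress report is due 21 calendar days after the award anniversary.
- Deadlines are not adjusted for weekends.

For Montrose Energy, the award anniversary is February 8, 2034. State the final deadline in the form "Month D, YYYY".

March 1, 2034

21 calendar days after February 8, 2034 is March 1, 2034.
No adjustment is made for weekends or holidays, so March 1, 2034 stands.
Deadline: March 1, 2034.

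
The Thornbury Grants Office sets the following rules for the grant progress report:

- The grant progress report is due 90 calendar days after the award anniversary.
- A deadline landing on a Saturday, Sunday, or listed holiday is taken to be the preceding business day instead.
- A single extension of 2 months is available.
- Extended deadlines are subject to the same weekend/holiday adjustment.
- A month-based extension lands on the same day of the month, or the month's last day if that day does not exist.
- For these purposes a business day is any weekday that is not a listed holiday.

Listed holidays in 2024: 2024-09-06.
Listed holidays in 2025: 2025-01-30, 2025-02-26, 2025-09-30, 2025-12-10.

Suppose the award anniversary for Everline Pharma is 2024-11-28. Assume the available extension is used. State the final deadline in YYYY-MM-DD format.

2025-04-25

Trigger date 2024-11-28 + 90 calendar days = 2025-02-26.
2025-02-26 falls on a listed holiday. Rolling to the preceding business day gives 2025-02-25, a Tuesday.
Applying the 2 months extension: 2 months after 2025-02-25 is 2025-04-25.
2025-04-25 falls on a Friday, which is a business day, so no adjustment is needed.
Final deadline: 2025-04-25.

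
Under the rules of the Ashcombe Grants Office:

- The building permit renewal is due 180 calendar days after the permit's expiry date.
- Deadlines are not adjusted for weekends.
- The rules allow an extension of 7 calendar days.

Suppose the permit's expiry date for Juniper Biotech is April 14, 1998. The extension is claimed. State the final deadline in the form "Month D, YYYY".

October 18, 1998

180 calendar days after April 14, 1998 is October 11, 1998.
October 11, 1998 falls on a Sunday. The rules make no weekend/holiday allowance, so it remains October 11, 1998.
The 7-calendar-day extension moves the deadline from October 11, 1998 to October 18, 1998.
October 18, 1998 falls on a Sunday. The rules make no weekend/holiday allowance, so it remains October 18, 1998.
So the filing is due October 18, 1998.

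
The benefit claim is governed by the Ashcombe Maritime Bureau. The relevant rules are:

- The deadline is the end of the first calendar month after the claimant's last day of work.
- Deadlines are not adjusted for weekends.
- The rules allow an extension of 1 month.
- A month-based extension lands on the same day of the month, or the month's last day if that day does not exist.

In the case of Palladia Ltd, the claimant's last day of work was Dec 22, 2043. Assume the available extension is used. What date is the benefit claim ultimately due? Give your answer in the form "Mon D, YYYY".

Feb 29, 2044

The first month after Dec 22, 2043 is January 2044, whose last day is Jan 31, 2044.
No adjustment is made for weekends or holidays, so Jan 31, 2044 stands.
Applying the 1 month extension: 1 month after Jan 31, 2044 is Feb 29, 2044 (day 31 does not exist in February, so the month's last day is used).
Feb 29, 2044 is a Monday; no weekend or holiday adjustment applies.
So the filing is due Feb 29, 2044.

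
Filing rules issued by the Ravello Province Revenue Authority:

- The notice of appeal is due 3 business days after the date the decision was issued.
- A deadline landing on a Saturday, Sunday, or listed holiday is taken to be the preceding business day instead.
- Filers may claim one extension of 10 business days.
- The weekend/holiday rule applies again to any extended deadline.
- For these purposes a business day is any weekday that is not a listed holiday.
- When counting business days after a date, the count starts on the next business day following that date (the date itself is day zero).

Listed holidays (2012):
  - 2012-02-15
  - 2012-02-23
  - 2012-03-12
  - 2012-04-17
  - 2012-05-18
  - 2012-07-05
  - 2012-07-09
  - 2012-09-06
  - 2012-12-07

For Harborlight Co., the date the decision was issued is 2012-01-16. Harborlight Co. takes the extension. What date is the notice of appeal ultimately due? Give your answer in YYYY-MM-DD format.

2012-02-02

Starting the day after 2012-01-16 and counting 3 business days lands on 2012-01-19.
2012-01-19 falls on a Thursday, which is a business day, so no adjustment is needed.
The 10-business-day extension runs from 2012-01-19 to 2012-02-02.
2012-02-02 (Thursday) is already a business day.
Deadline: 2012-02-02.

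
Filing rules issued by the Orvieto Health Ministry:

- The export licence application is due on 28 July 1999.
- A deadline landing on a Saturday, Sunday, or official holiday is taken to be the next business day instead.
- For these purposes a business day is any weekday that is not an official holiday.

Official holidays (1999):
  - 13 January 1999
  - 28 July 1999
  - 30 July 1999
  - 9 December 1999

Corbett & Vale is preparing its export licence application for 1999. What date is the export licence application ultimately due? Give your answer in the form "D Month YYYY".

29 July 1999

The statutory due date is 28 July 1999.
28 July 1999 is a listed holiday; the next business day is 29 July 1999 (Thursday).
So the filing is due 29 July 1999.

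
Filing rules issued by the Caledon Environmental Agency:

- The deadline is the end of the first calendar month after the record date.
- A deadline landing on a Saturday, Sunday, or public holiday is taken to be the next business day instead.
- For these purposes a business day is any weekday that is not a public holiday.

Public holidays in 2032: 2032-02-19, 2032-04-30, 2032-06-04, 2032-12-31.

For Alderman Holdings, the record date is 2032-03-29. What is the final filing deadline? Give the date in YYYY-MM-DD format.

The first month after 2032-03-29 is April 2032, whose last day is 2032-04-30.
2032-04-30 is a listed holiday, so it moves to the next business day, 2032-05-03 (Monday).
Final deadline: 2032-05-03.

2032-05-03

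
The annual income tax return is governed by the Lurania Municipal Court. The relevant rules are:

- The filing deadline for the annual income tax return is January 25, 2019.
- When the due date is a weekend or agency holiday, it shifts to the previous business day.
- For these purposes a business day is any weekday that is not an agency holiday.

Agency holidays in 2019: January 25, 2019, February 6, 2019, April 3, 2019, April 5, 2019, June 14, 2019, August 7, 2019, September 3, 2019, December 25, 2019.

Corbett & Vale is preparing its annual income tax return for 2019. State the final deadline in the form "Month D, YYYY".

January 24, 2019

The stated deadline is January 25, 2019.
January 25, 2019 is a listed holiday; the preceding business day is January 24, 2019 (Thursday).
The final due date is January 24, 2019.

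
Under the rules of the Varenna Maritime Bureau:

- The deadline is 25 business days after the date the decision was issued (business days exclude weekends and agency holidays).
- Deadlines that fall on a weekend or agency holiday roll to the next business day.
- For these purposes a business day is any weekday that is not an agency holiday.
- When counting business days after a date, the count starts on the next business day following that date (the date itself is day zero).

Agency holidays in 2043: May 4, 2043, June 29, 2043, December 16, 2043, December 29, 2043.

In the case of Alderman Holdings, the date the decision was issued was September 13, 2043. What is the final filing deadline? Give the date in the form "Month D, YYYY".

October 16, 2043

25 business days after September 13, 2043, excluding weekends and holidays, is October 16, 2043.
Since October 16, 2043 is a Friday and not a holiday, the date is unchanged.
The final due date is October 16, 2043.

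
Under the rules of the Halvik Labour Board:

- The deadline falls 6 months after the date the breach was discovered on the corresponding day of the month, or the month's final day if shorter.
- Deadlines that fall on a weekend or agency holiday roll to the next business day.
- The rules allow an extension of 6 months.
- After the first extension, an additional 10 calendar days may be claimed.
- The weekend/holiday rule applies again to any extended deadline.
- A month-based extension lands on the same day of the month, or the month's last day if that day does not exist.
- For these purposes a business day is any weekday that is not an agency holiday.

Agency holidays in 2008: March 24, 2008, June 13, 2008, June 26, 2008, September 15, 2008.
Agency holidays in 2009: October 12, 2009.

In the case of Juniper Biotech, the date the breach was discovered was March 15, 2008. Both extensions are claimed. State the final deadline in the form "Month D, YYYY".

6 months from March 15, 2008 is September 15, 2008.
September 15, 2008 falls on a listed holiday. Rolling to the next business day gives September 16, 2008, a Tuesday.
The 6 months extension carries September 16, 2008 to March 16, 2009.
March 16, 2009 falls on a Monday, which is a business day, so no adjustment is needed.
Add the 10 calendar-day extension to March 16, 2009: March 26, 2009.
Since March 26, 2009 is a Thursday and not a holiday, the date is unchanged.
Final deadline: March 26, 2009.

March 26, 2009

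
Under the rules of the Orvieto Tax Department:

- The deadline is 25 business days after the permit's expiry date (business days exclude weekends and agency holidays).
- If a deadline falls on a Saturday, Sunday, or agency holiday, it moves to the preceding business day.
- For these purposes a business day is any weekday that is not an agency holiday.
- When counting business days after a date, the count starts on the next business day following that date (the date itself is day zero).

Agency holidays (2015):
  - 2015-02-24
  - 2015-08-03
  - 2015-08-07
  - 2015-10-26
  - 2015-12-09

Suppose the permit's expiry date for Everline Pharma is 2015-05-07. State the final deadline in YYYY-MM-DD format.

2015-06-11

Starting the day after 2015-05-07 and counting 25 business days lands on 2015-06-11.
2015-06-11 (Thursday) is already a business day.
Final deadline: 2015-06-11.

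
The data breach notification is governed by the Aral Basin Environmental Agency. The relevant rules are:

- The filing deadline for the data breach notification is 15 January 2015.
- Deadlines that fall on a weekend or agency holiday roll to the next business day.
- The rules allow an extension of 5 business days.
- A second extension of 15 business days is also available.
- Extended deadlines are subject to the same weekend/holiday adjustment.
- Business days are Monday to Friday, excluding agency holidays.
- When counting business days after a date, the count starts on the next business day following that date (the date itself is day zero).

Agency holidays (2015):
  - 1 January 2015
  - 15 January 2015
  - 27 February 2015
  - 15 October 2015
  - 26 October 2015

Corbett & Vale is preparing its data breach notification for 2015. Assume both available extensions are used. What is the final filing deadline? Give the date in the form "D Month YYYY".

Start from the fixed due date, 15 January 2015.
Because 15 January 2015 is a listed holiday, the deadline becomes 16 January 2015 (Friday).
Applying the 5-business-day extension: 5 business days after 16 January 2015 is 23 January 2015.
23 January 2015 (Friday) is already a business day.
Applying the 15-business-day extension: 15 business days after 23 January 2015 is 13 February 2015.
Since 13 February 2015 is a Friday and not a holiday, the date is unchanged.
The final due date is 13 February 2015.

13 February 2015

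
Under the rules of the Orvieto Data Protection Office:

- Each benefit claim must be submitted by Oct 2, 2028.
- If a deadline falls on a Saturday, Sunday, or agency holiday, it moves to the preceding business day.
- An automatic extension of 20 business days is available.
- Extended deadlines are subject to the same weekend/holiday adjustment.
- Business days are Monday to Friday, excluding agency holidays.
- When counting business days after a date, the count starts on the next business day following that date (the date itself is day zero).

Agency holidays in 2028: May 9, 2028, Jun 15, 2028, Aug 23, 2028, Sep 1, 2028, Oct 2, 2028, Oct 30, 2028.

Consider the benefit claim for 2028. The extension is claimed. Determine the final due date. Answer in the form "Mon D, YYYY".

The stated deadline is Oct 2, 2028.
Oct 2, 2028 falls on a listed holiday. Rolling to the preceding business day gives Sep 29, 2028, a Friday.
Applying the 20-business-day extension: 20 business days after Sep 29, 2028 is Oct 31, 2028.
Oct 31, 2028 falls on a Tuesday, which is a business day, so no adjustment is needed.
Final deadline: Oct 31, 2028.

Oct 31, 2028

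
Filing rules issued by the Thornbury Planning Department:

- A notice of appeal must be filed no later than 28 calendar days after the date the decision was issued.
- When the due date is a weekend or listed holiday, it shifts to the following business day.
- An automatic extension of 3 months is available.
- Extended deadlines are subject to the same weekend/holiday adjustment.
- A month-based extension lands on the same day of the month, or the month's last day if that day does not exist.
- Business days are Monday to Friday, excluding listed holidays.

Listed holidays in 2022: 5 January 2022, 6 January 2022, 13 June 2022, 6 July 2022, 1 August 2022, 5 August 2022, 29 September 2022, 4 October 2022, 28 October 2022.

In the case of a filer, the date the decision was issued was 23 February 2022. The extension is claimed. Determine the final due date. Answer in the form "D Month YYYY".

Adding 28 calendar days to 23 February 2022 gives 23 March 2022.
23 March 2022 (Wednesday) is already a business day.
Applying the 3 months extension: 3 months after 23 March 2022 is 23 June 2022.
Since 23 June 2022 is a Thursday and not a holiday, the date is unchanged.
Deadline: 23 June 2022.

23 June 2022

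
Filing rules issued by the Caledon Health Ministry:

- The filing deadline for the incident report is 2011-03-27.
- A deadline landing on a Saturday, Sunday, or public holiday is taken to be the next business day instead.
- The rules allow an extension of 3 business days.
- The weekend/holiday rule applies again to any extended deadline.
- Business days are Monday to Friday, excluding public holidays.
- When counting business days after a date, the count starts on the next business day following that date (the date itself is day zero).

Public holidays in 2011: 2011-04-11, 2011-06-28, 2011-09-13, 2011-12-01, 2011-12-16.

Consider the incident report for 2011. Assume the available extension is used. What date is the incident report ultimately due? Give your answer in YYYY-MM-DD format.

Start from the fixed due date, 2011-03-27.
2011-03-27 falls on a Sunday. Rolling to the next business day gives 2011-03-28, a Monday.
Counting 3 further business days from 2011-03-28 reaches 2011-03-31.
Since 2011-03-31 is a Thursday and not a holiday, the date is unchanged.
Deadline: 2011-03-31.

2011-03-31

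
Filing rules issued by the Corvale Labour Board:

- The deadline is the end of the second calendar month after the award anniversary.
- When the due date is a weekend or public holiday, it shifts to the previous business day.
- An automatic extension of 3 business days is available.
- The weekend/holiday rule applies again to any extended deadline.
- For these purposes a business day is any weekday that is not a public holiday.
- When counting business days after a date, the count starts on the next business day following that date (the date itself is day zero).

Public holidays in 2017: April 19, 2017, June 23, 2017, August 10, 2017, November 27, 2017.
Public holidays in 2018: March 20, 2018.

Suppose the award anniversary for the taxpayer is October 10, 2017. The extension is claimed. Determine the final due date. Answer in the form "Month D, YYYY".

January 3, 2018

2 months after October 10, 2017 is December 2017; that month ends on December 31, 2017.
December 31, 2017 is a Sunday, so it moves to the preceding business day, December 29, 2017 (Friday).
The 3-business-day extension runs from December 29, 2017 to January 3, 2018.
Since January 3, 2018 is a Wednesday and not a holiday, the date is unchanged.
So the filing is due January 3, 2018.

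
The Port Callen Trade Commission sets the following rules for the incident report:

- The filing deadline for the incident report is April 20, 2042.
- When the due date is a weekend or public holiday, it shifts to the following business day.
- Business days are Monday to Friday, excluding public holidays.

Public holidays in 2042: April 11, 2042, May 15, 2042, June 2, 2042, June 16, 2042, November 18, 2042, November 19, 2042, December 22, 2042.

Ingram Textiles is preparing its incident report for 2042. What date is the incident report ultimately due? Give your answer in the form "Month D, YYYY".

Start from the fixed due date, April 20, 2042.
April 20, 2042 falls on a Sunday. Rolling to the next business day gives April 21, 2042, a Monday.
So the filing is due April 21, 2042.

April 21, 2042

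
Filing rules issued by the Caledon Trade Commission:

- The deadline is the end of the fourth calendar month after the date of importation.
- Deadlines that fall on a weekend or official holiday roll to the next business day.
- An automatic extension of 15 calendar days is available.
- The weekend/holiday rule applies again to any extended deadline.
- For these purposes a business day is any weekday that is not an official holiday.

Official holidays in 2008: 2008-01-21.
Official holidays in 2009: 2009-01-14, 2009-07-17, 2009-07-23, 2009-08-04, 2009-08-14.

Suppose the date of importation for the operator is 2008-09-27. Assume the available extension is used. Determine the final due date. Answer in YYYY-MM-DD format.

2009-02-17

The fourth month after 2008-09-27 is January 2009, whose last day is 2009-01-31.
2009-01-31 is a Saturday, so it moves to the next business day, 2009-02-02 (Monday).
With the 15-day extension, 2009-02-02 becomes 2009-02-17.
2009-02-17 falls on a Tuesday, which is a business day, so no adjustment is needed.
Deadline: 2009-02-17.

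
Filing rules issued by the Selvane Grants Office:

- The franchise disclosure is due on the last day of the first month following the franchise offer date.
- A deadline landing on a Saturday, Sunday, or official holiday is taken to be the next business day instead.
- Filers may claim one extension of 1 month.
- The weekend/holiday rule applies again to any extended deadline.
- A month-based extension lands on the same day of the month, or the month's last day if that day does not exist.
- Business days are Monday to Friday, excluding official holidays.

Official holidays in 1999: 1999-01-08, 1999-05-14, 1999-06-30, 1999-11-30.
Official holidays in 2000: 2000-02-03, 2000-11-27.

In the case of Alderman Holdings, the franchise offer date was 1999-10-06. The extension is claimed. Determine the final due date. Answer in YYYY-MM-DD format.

1 month after 1999-10-06 is November 1999; that month ends on 1999-11-30.
1999-11-30 is a listed holiday, so it moves to the next business day, 1999-12-01 (Wednesday).
The 1 month extension carries 1999-12-01 to 2000-01-01.
Because 2000-01-01 is a Saturday, the deadline becomes 2000-01-03 (Monday).
Final deadline: 2000-01-03.

2000-01-03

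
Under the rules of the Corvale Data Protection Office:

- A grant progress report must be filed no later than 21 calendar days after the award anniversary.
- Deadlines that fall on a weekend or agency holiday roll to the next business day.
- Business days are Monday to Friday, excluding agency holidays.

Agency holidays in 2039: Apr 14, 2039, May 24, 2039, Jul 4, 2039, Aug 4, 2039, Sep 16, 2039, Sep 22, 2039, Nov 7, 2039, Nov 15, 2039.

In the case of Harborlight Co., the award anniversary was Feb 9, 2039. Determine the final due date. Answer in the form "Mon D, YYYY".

Mar 2, 2039

Adding 21 calendar days to Feb 9, 2039 gives Mar 2, 2039.
Mar 2, 2039 falls on a Wednesday, which is a business day, so no adjustment is needed.
Deadline: Mar 2, 2039.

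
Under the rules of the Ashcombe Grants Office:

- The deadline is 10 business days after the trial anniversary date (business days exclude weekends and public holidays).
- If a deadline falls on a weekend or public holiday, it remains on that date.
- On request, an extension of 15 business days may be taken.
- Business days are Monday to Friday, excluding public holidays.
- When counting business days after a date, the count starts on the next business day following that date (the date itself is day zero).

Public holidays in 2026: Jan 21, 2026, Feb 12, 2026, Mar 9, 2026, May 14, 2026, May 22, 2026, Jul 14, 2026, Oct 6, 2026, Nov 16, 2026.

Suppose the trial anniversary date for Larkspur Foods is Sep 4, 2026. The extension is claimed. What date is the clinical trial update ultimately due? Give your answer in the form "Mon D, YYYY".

Starting the day after Sep 4, 2026 and counting 10 business days lands on Sep 18, 2026.
Sep 18, 2026 falls on a Friday. The rules make no weekend/holiday allowance, so it remains Sep 18, 2026.
Applying the 15-business-day extension: 15 business days after Sep 18, 2026 is Oct 12, 2026.
Oct 12, 2026 falls on a Monday. The rules make no weekend/holiday allowance, so it remains Oct 12, 2026.
The final due date is Oct 12, 2026.

Oct 12, 2026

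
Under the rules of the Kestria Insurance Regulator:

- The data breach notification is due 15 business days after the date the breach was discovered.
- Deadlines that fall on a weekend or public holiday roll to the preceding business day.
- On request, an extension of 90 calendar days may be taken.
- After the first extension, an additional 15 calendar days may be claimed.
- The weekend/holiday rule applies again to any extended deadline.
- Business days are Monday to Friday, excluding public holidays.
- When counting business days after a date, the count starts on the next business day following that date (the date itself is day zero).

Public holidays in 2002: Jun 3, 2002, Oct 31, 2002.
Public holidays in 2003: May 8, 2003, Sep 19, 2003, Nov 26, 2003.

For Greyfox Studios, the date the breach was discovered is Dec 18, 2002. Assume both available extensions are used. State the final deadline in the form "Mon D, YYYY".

Apr 23, 2003

Starting the day after Dec 18, 2002 and counting 15 business days lands on Jan 8, 2003.
Jan 8, 2003 falls on a Wednesday, which is a business day, so no adjustment is needed.
The 90-calendar-day extension moves the deadline from Jan 8, 2003 to Apr 8, 2003.
Apr 8, 2003 (Tuesday) is already a business day.
Applying the 15-calendar-day extension: Apr 8, 2003 + 15 days = Apr 23, 2003.
Since Apr 23, 2003 is a Wednesday and not a holiday, the date is unchanged.
Final deadline: Apr 23, 2003.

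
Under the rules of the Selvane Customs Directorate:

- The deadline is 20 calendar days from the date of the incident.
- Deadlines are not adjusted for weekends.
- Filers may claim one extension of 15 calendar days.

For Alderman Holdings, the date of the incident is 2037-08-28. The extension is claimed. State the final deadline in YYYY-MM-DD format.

Adding 20 calendar days to 2037-08-28 gives 2037-09-17.
No adjustment is made for weekends or holidays, so 2037-09-17 stands.
Applying the 15-calendar-day extension: 2037-09-17 + 15 days = 2037-10-02.
2037-10-02 is a Friday; no weekend or holiday adjustment applies.
Final deadline: 2037-10-02.

2037-10-02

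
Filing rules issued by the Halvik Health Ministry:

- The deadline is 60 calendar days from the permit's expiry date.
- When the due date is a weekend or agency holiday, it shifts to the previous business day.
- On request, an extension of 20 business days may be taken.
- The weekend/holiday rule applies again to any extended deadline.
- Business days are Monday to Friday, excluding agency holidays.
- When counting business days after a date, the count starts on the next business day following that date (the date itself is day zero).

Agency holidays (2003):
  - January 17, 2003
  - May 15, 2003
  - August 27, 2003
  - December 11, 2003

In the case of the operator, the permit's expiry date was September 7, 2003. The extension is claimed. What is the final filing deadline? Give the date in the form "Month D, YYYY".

December 4, 2003

From September 7, 2003, 60 calendar days later is November 6, 2003.
Since November 6, 2003 is a Thursday and not a holiday, the date is unchanged.
The 20-business-day extension runs from November 6, 2003 to December 4, 2003.
December 4, 2003 is a Thursday and not a listed holiday, so it stands.
Deadline: December 4, 2003.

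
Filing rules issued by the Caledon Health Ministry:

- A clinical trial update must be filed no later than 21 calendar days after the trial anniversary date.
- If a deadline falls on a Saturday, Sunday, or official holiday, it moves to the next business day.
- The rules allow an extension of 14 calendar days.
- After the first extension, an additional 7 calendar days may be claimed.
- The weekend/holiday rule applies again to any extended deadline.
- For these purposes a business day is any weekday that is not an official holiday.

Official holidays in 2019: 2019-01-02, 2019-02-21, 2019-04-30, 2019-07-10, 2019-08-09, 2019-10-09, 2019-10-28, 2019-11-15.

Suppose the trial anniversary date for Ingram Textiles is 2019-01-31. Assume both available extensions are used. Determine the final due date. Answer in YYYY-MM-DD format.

2019-03-15

Adding 21 calendar days to 2019-01-31 gives 2019-02-21.
2019-02-21 is a listed holiday; the next business day is 2019-02-22 (Friday).
Applying the 14-calendar-day extension: 2019-02-22 + 14 days = 2019-03-08.
2019-03-08 is a Friday and not a listed holiday, so it stands.
Applying the 7-calendar-day extension: 2019-03-08 + 7 days = 2019-03-15.
2019-03-15 (Friday) is already a business day.
The final due date is 2019-03-15.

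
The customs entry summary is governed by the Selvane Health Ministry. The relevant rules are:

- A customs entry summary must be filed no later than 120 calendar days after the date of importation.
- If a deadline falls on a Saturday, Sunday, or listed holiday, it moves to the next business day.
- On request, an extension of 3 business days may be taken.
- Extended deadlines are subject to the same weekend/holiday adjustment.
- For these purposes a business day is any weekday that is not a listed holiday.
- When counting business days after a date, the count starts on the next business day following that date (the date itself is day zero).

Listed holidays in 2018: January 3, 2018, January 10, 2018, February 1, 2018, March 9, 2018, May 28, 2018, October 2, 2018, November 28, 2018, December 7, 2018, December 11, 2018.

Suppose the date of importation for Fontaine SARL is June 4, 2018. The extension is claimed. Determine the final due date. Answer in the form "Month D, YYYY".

Adding 120 calendar days to June 4, 2018 gives October 2, 2018.
October 2, 2018 is a listed holiday, so it moves to the next business day, October 3, 2018 (Wednesday).
Counting 3 further business days from October 3, 2018 reaches October 8, 2018.
Since October 8, 2018 is a Monday and not a holiday, the date is unchanged.
Deadline: October 8, 2018.

October 8, 2018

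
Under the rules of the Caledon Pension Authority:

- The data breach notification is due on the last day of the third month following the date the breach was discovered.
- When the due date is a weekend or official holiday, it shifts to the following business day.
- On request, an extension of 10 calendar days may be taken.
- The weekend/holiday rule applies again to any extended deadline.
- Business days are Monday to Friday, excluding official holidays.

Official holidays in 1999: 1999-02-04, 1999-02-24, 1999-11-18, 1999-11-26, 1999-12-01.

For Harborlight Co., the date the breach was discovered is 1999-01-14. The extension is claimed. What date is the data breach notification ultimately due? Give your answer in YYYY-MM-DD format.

3 months after 1999-01-14 falls in April 1999; the last day of that month is 1999-04-30.
1999-04-30 (Friday) is already a business day.
The 10-calendar-day extension moves the deadline from 1999-04-30 to 1999-05-10.
1999-05-10 (Monday) is already a business day.
The final due date is 1999-05-10.

1999-05-10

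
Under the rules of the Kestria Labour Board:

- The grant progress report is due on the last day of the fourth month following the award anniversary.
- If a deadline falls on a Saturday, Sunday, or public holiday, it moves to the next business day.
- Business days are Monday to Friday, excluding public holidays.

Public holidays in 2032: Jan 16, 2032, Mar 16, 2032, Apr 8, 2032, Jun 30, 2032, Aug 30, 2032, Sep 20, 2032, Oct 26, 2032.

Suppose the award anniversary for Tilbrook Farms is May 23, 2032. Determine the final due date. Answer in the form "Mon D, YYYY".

Sep 30, 2032

The fourth month after May 23, 2032 is September 2032, whose last day is Sep 30, 2032.
Since Sep 30, 2032 is a Thursday and not a holiday, the date is unchanged.
The final due date is Sep 30, 2032.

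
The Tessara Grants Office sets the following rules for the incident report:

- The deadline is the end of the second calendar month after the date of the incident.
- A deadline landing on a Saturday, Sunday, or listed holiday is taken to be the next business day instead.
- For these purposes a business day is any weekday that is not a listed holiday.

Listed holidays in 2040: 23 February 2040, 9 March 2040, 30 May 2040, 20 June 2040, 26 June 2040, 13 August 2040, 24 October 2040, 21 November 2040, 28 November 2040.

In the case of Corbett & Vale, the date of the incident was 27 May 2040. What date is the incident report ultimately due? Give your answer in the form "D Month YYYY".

2 months after 27 May 2040 falls in July 2040; the last day of that month is 31 July 2040.
31 July 2040 is a Tuesday and not a listed holiday, so it stands.
The final due date is 31 July 2040.

31 July 2040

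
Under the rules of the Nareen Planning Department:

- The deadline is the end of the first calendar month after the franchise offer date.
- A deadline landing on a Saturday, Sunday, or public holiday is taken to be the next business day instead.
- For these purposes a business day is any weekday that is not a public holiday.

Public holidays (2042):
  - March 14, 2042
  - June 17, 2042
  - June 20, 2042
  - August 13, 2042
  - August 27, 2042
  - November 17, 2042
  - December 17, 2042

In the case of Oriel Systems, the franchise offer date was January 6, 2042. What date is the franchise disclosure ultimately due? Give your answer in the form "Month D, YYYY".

1 month after January 6, 2042 is February 2042; that month ends on February 28, 2042.
Since February 28, 2042 is a Friday and not a holiday, the date is unchanged.
The final due date is February 28, 2042.

February 28, 2042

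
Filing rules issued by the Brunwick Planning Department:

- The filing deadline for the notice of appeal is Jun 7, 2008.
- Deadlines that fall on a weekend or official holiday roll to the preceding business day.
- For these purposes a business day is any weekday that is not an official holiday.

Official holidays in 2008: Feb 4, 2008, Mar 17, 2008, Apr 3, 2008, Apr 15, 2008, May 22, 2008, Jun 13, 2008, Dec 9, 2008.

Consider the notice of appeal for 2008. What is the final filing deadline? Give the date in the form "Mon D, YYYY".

The stated deadline is Jun 7, 2008.
Jun 7, 2008 is a Saturday; the preceding business day is Jun 6, 2008 (Friday).
Final deadline: Jun 6, 2008.

Jun 6, 2008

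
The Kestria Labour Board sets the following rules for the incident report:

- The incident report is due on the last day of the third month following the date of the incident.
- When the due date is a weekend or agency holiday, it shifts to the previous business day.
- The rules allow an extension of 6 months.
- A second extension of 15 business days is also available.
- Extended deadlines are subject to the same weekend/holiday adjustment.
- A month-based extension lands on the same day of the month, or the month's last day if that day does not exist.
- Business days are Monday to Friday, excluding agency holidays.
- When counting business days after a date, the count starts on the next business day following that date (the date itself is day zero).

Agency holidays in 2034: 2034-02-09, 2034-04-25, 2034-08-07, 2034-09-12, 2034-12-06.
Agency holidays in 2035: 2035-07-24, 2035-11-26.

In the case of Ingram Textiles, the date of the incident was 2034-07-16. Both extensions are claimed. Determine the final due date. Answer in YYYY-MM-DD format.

2035-05-21

3 months after 2034-07-16 falls in October 2034; the last day of that month is 2034-10-31.
Since 2034-10-31 is a Tuesday and not a holiday, the date is unchanged.
The 6 months extension carries 2034-10-31 to 2035-04-30 (day 31 does not exist in April, so the month's last day is used).
Since 2035-04-30 is a Monday and not a holiday, the date is unchanged.
The 15-business-day extension runs from 2035-04-30 to 2035-05-21.
2035-05-21 (Monday) is already a business day.
So the filing is due 2035-05-21.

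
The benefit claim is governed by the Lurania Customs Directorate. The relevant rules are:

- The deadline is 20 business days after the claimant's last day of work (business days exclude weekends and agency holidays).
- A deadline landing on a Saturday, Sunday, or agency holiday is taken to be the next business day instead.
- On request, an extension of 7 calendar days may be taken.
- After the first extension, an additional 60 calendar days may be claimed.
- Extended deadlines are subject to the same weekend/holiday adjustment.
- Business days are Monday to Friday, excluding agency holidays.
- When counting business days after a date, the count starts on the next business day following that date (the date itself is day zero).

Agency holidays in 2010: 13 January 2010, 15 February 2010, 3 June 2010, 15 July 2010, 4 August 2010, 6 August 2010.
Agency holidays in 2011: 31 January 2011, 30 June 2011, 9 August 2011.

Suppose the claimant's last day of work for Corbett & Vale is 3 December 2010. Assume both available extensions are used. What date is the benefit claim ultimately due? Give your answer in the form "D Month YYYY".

20 business days after 3 December 2010, excluding weekends and holidays, is 31 December 2010.
31 December 2010 (Friday) is already a business day.
The 7-calendar-day extension moves the deadline from 31 December 2010 to 7 January 2011.
7 January 2011 (Friday) is already a business day.
With the 60-day extension, 7 January 2011 becomes 8 March 2011.
8 March 2011 falls on a Tuesday, which is a business day, so no adjustment is needed.
So the filing is due 8 March 2011.

8 March 2011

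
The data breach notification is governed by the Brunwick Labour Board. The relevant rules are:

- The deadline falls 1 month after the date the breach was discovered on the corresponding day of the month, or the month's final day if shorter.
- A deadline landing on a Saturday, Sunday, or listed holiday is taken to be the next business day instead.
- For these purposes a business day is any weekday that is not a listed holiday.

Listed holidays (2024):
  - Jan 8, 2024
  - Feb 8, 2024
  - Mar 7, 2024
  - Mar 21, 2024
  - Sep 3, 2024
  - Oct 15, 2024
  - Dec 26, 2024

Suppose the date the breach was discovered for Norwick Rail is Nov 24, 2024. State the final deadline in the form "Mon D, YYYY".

Dec 24, 2024

1 month after Nov 24, 2024, on the same day of the month, is Dec 24, 2024.
Dec 24, 2024 (Tuesday) is already a business day.
Deadline: Dec 24, 2024.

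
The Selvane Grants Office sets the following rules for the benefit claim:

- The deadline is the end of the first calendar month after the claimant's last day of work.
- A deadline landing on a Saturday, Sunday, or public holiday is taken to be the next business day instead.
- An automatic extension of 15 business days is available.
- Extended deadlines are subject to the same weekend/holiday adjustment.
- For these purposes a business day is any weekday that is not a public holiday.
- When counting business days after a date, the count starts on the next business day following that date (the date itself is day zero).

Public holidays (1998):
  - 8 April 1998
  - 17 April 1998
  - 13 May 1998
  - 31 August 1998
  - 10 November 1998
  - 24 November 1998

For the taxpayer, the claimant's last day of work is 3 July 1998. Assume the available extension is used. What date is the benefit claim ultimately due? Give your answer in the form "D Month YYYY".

22 September 1998

The first month after 3 July 1998 is August 1998, whose last day is 31 August 1998.
31 August 1998 is a listed holiday; the next business day is 1 September 1998 (Tuesday).
Counting 15 further business days from 1 September 1998 reaches 22 September 1998.
22 September 1998 falls on a Tuesday, which is a business day, so no adjustment is needed.
The final due date is 22 September 1998.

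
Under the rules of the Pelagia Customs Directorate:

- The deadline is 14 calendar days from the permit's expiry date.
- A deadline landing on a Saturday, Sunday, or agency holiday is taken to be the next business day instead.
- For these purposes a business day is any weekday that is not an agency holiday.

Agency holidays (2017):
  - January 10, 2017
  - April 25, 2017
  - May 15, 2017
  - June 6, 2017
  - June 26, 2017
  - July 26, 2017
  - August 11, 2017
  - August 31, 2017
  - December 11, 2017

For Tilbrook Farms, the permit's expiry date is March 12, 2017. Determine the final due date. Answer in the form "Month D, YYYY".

March 27, 2017

Trigger date March 12, 2017 + 14 calendar days = March 26, 2017.
March 26, 2017 falls on a Sunday. Rolling to the next business day gives March 27, 2017, a Monday.
Final deadline: March 27, 2017.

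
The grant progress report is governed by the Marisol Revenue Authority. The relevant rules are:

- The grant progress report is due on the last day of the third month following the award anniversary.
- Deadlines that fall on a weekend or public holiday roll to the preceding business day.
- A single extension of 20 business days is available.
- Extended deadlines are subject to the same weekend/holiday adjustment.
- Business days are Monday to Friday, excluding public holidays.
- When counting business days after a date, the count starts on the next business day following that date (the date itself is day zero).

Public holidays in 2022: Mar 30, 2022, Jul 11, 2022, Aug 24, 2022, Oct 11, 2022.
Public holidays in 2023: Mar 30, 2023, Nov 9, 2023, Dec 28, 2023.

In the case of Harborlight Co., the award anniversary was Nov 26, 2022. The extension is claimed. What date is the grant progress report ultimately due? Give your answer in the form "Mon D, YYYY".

Mar 28, 2023

3 months after Nov 26, 2022 is February 2023; that month ends on Feb 28, 2023.
Feb 28, 2023 (Tuesday) is already a business day.
The 20-business-day extension runs from Feb 28, 2023 to Mar 28, 2023.
Mar 28, 2023 (Tuesday) is already a business day.
Deadline: Mar 28, 2023.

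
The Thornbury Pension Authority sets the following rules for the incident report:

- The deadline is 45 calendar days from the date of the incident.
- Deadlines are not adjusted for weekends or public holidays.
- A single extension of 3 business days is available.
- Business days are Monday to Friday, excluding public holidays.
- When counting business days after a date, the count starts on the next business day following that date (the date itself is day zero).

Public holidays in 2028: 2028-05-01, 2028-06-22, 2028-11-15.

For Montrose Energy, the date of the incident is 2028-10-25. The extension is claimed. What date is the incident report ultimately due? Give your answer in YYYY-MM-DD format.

2028-12-13

45 calendar days after 2028-10-25 is 2028-12-09.
2028-12-09 is a Saturday; no weekend or holiday adjustment applies.
Applying the 3-business-day extension: 3 business days after 2028-12-09 is 2028-12-13.
2028-12-13 falls on a Wednesday. The rules make no weekend/holiday allowance, so it remains 2028-12-13.
So the filing is due 2028-12-13.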